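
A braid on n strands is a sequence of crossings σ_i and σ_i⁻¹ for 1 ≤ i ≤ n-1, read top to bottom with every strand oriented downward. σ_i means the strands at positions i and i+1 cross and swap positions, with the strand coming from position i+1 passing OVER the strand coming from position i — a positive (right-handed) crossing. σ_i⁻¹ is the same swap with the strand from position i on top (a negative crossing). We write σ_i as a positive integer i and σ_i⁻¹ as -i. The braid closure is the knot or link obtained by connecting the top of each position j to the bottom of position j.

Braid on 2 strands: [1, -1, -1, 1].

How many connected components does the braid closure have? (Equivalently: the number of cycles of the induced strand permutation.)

2

Derivation:
Track the strand permutation on 2 strands, starting from identity.
  step 1: s1 swaps positions 1,2 -> [2 1]
  step 2: s1^-1 swaps positions 1,2 -> [1 2]
  step 3: s1^-1 swaps positions 1,2 -> [2 1]
  step 4: s1 swaps positions 1,2 -> [1 2]
Final permutation (position -> original strand): [1 2]
Closure components = cycle count of this permutation = 2.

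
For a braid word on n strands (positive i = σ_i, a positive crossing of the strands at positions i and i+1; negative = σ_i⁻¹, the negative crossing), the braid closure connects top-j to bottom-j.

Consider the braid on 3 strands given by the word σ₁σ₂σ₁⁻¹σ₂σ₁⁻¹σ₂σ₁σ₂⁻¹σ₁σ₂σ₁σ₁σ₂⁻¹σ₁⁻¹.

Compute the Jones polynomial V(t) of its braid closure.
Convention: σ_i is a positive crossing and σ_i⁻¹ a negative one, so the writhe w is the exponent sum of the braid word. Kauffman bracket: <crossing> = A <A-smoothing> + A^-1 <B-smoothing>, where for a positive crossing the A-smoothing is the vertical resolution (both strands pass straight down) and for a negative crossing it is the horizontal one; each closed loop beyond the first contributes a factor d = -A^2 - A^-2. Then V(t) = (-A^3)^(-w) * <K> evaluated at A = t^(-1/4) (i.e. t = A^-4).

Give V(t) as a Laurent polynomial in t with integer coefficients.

-t^6 + t^5 - t^4 + 2*t^3 - t^2 + t

Derivation:
The presented braid s1 s2 s1^-1 s2 s1^-1 s2 s1 s2^-1 s1 s2 s1 s1 s2^-1 s1^-1 on 3 strands reduces by inverse Markov moves (closure unchanged at each step):
  Deconjugate: the word is γ·β·γ⁻¹ with γ = s1 (prefix) and γ⁻¹ = s1^-1 (suffix); strip both.
  Deconjugate: the word is γ·β·γ⁻¹ with γ = s2 s1^-1 (prefix) and γ⁻¹ = s1 s2^-1 (suffix); strip both.
Reduced to β = s2 s1^-1 s2 s1 s2^-1 s1 s2 s1 on 3 strands, 8 crossings.
Compute on β:
Braid: s2 s1^-1 s2 s1 s2^-1 s1 s2 s1 on 3 strands, 8 crossings.
Writhe w = (#positive) - (#negative) = 6 - 2 = 4.
Enumerate smoothing states for the bracket polynomial. There are 2^8 = 256 states.
Smooth each crossing (0=||, 1=⌣⌢); contribution A^(Σ sign_k(1-2s_k)) * d^(L-1).
Tabulate the states by total A-exponent and number of loops L (A-exp: L × count):
  A^8: L=1 ×1
  A^6: L=2 ×8
  A^4: L=1 ×10, L=3 ×18
  A^2: L=2 ×44, L=4 ×12
  A^0: L=1 ×25, L=3 ×43, L=5 ×2
  A^-2: L=2 ×46, L=4 ×10
  A^-4: L=1 ×9, L=3 ×19
  A^-6: L=2 ×6, L=4 ×2
  A^-8: L=3 ×1
Each group contributes A^e * Σ count * d^(L-1):
Powers of d = -A^2 - A^-2: d^2 = A^4 + 2 + A^-4; d^3 = -A^6 - 3*A^2 - 3*A^-2 - A^-6; d^4 = A^8 + 4*A^4 + 6 + 4*A^-4 + A^-8.
  A^8 * (1) = A^8
  A^6 * (8*d) = -8*A^8 - 8*A^4
  A^4 * (10 + 18*d^2) = 18*A^8 + 46*A^4 + 18
  A^2 * (44*d + 12*d^3) = -12*A^8 - 80*A^4 - 80 - 12*A^-4
  A^0 * (25 + 43*d^2 + 2*d^4) = 2*A^8 + 51*A^4 + 123 + 51*A^-4 + 2*A^-8
  A^-2 * (46*d + 10*d^3) = -10*A^4 - 76 - 76*A^-4 - 10*A^-8
  A^-4 * (9 + 19*d^2) = 19 + 47*A^-4 + 19*A^-8
  A^-6 * (6*d + 2*d^3) = -2 - 12*A^-4 - 12*A^-8 - 2*A^-12
  A^-8 * (d^2) = A^-4 + 2*A^-8 + A^-12
Summing the groups: <K> = A^8 - A^4 + 2 - A^-4 + A^-8 - A^-12
Normalise by the writhe: (-A^3)^(-w) = (-A^3)^(-4) = A^-12, so f(A) = A^-12 * <K> = A^-4 - A^-8 + 2*A^-12 - A^-16 + A^-20 - A^-24.
Substitute A = t^(-1/4), i.e. A^e → t^(-e/4): V(t) = -t^6 + t^5 - t^4 + 2*t^3 - t^2 + t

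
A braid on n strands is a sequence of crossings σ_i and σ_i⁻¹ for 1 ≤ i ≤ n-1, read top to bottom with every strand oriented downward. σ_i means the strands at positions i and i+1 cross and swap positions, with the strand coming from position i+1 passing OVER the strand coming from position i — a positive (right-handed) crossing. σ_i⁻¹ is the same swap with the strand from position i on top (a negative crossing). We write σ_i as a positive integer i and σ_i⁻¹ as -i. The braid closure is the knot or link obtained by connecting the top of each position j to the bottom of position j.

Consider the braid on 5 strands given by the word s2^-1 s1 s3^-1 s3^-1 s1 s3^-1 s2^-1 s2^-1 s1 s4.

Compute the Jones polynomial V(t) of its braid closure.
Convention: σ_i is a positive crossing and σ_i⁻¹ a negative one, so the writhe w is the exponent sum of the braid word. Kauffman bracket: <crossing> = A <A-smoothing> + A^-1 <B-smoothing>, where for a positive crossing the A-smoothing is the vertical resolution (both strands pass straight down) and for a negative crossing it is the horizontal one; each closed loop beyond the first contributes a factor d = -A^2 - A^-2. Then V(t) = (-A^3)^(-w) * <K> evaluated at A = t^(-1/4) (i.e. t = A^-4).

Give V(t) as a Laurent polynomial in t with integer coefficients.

-t^2 + 2*t - 3 + 6*t^-1 - 6*t^-2 + 7*t^-3 - 6*t^-4 + 4*t^-5 - 3*t^-6 + t^-7

Derivation:
The presented braid s2^-1 s1 s3^-1 s3^-1 s1 s3^-1 s2^-1 s2^-1 s1 s4 on 5 strands reduces by inverse Markov moves (closure unchanged at each step):
  Destabilize: the word has the form β·s4 where s4 occurs only as the final letter (β ∈ B_4); drop it and the last strand → 4 strands.
Reduced to β = s2^-1 s1 s3^-1 s3^-1 s1 s3^-1 s2^-1 s2^-1 s1 on 4 strands, 9 crossings.
Compute on β:
Braid: s2^-1 s1 s3^-1 s3^-1 s1 s3^-1 s2^-1 s2^-1 s1 on 4 strands, 9 crossings.
Writhe w = (#positive) - (#negative) = 3 - 6 = -3.
Enumerate smoothing states for the bracket polynomial. There are 2^9 = 512 states.
Smooth each crossing (0=||, 1=⌣⌢); contribution A^(Σ sign_k(1-2s_k)) * d^(L-1).
Tabulate the states by total A-exponent and number of loops L (A-exp: L × count):
  A^9: L=6 ×1
  A^7: L=5 ×9
  A^5: L=4 ×35, L=6 ×1
  A^3: L=3 ×73, L=5 ×11
  A^1: L=2 ×81, L=4 ×44, L=6 ×1
  A^-1: L=1 ×39, L=3 ×77, L=5 ×10
  A^-3: L=2 ×55, L=4 ×28, L=6 ×1
  A^-5: L=3 ×32, L=5 ×4
  A^-7: L=4 ×9
  A^-9: L=5 ×1
Each group contributes A^e * Σ count * d^(L-1):
Powers of d = -A^2 - A^-2: d^2 = A^4 + 2 + A^-4; d^3 = -A^6 - 3*A^2 - 3*A^-2 - A^-6; d^4 = A^8 + 4*A^4 + 6 + 4*A^-4 + A^-8; d^5 = -A^10 - 5*A^6 - 10*A^2 - 10*A^-2 - 5*A^-6 - A^-10.
  A^9 * (d^5) = -A^19 - 5*A^15 - 10*A^11 - 10*A^7 - 5*A^3 - A^-1
  A^7 * (9*d^4) = 9*A^15 + 36*A^11 + 54*A^7 + 36*A^3 + 9*A^-1
  A^5 * (35*d^3 + d^5) = -A^15 - 40*A^11 - 115*A^7 - 115*A^3 - 40*A^-1 - A^-5
  A^3 * (73*d^2 + 11*d^4) = 11*A^11 + 117*A^7 + 212*A^3 + 117*A^-1 + 11*A^-5
  A^1 * (81*d + 44*d^3 + d^5) = -A^11 - 49*A^7 - 223*A^3 - 223*A^-1 - 49*A^-5 - A^-9
  A^-1 * (39 + 77*d^2 + 10*d^4) = 10*A^7 + 117*A^3 + 253*A^-1 + 117*A^-5 + 10*A^-9
  A^-3 * (55*d + 28*d^3 + d^5) = -A^7 - 33*A^3 - 149*A^-1 - 149*A^-5 - 33*A^-9 - A^-13
  A^-5 * (32*d^2 + 4*d^4) = 4*A^3 + 48*A^-1 + 88*A^-5 + 48*A^-9 + 4*A^-13
  A^-7 * (9*d^3) = -9*A^-1 - 27*A^-5 - 27*A^-9 - 9*A^-13
  A^-9 * (d^4) = A^-1 + 4*A^-5 + 6*A^-9 + 4*A^-13 + A^-17
Summing the groups: <K> = -A^19 + 3*A^15 - 4*A^11 + 6*A^7 - 7*A^3 + 6*A^-1 - 6*A^-5 + 3*A^-9 - 2*A^-13 + A^-17
Normalise by the writhe: (-A^3)^(-w) = (-A^3)^(3) = -A^9, so f(A) = -A^9 * <K> = A^28 - 3*A^24 + 4*A^20 - 6*A^16 + 7*A^12 - 6*A^8 + 6*A^4 - 3 + 2*A^-4 - A^-8.
Substitute A = t^(-1/4), i.e. A^e → t^(-e/4): V(t) = -t^2 + 2*t - 3 + 6*t^-1 - 6*t^-2 + 7*t^-3 - 6*t^-4 + 4*t^-5 - 3*t^-6 + t^-7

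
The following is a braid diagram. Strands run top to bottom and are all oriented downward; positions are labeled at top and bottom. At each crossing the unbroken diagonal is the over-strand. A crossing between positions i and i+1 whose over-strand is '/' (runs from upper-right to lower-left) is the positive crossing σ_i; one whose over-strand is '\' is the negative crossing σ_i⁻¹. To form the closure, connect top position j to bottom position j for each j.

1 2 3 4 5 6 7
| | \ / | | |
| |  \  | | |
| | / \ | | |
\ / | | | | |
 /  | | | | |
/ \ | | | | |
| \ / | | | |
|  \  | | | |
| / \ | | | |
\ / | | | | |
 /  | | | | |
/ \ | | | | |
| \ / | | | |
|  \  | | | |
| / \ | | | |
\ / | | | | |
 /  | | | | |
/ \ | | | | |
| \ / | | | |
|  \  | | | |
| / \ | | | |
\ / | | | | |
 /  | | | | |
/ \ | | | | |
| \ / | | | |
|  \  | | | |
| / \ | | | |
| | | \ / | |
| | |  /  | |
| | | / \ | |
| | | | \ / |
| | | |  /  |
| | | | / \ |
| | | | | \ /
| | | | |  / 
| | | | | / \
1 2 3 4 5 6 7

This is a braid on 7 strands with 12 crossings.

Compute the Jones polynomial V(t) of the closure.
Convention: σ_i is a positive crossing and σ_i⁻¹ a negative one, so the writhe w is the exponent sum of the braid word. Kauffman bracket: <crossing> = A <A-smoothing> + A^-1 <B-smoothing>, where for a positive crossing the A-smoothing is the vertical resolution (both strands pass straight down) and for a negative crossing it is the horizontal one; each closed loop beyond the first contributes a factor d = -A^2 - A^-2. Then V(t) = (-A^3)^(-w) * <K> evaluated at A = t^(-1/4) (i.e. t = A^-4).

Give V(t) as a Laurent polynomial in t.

Reading the diagram top to bottom ('/'-over between positions i,i+1 = s_i, '\'-over = s_i^-1): braid word = s3^-1 s1 s2^-1 s1 s2^-1 s1 s2^-1 s1 s2^-1 s4 s5 s6.
The presented braid s3^-1 s1 s2^-1 s1 s2^-1 s1 s2^-1 s1 s2^-1 s4 s5 s6 on 7 strands reduces by inverse Markov moves (closure unchanged at each step):
  Destabilize: the word has the form β·s6 where s6 occurs only as the final letter (β ∈ B_6); drop it and the last strand → 6 strands.
  Destabilize: the word has the form β·s5 where s5 occurs only as the final letter (β ∈ B_5); drop it and the last strand → 5 strands.
  Destabilize: the word has the form β·s4 where s4 occurs only as the final letter (β ∈ B_4); drop it and the last strand → 4 strands.
Reduced to β = s3^-1 s1 s2^-1 s1 s2^-1 s1 s2^-1 s1 s2^-1 on 4 strands, 9 crossings.
Compute on β:
Braid: s3^-1 s1 s2^-1 s1 s2^-1 s1 s2^-1 s1 s2^-1 on 4 strands, 9 crossings.
Writhe w = (#positive) - (#negative) = 4 - 5 = -1.
Computing the Kauffman bracket via state sum. There are 2^9 = 512 states.
Each crossing splits two ways (0=vertical, 1=horizontal). The state's weight is A^(#A-smoothings - #B-smoothings) * d^(loops - 1).
Tabulate the states by total A-exponent and number of loops L (A-exp: L × count):
  A^9: L=5 ×1
  A^7: L=4 ×8, L=6 ×1
  A^5: L=3 ×28, L=5 ×8
  A^3: L=2 ×52, L=4 ×32
  A^1: L=1 ×45, L=3 ×77, L=5 ×4
  A^-1: L=2 ×97, L=4 ×29
  A^-3: L=3 ×80, L=5 ×4
  A^-5: L=4 ×36
  A^-7: L=5 ×9
  A^-9: L=6 ×1
Each group contributes A^e * Σ count * d^(L-1):
Powers of d = -A^2 - A^-2: d^2 = A^4 + 2 + A^-4; d^3 = -A^6 - 3*A^2 - 3*A^-2 - A^-6; d^4 = A^8 + 4*A^4 + 6 + 4*A^-4 + A^-8; d^5 = -A^10 - 5*A^6 - 10*A^2 - 10*A^-2 - 5*A^-6 - A^-10.
  A^9 * (d^4) = A^17 + 4*A^13 + 6*A^9 + 4*A^5 + A
  A^7 * (8*d^3 + d^5) = -A^17 - 13*A^13 - 34*A^9 - 34*A^5 - 13*A - A^-3
  A^5 * (28*d^2 + 8*d^4) = 8*A^13 + 60*A^9 + 104*A^5 + 60*A + 8*A^-3
  A^3 * (52*d + 32*d^3) = -32*A^9 - 148*A^5 - 148*A - 32*A^-3
  A^1 * (45 + 77*d^2 + 4*d^4) = 4*A^9 + 93*A^5 + 223*A + 93*A^-3 + 4*A^-7
  A^-1 * (97*d + 29*d^3) = -29*A^5 - 184*A - 184*A^-3 - 29*A^-7
  A^-3 * (80*d^2 + 4*d^4) = 4*A^5 + 96*A + 184*A^-3 + 96*A^-7 + 4*A^-11
  A^-5 * (36*d^3) = -36*A - 108*A^-3 - 108*A^-7 - 36*A^-11
  A^-7 * (9*d^4) = 9*A + 36*A^-3 + 54*A^-7 + 36*A^-11 + 9*A^-15
  A^-9 * (d^5) = -A - 5*A^-3 - 10*A^-7 - 10*A^-11 - 5*A^-15 - A^-19
Summing the groups: <K> = -A^13 + 4*A^9 - 6*A^5 + 7*A - 9*A^-3 + 7*A^-7 - 6*A^-11 + 4*A^-15 - A^-19
Normalise by the writhe: (-A^3)^(-w) = (-A^3)^(1) = -A^3, so f(A) = -A^3 * <K> = A^16 - 4*A^12 + 6*A^8 - 7*A^4 + 9 - 7*A^-4 + 6*A^-8 - 4*A^-12 + A^-16.
Substitute A = t^(-1/4), i.e. A^e → t^(-e/4): V(t) = t^4 - 4*t^3 + 6*t^2 - 7*t + 9 - 7*t^-1 + 6*t^-2 - 4*t^-3 + t^-4

Answer: t^4 - 4*t^3 + 6*t^2 - 7*t + 9 - 7*t^-1 + 6*t^-2 - 4*t^-3 + t^-4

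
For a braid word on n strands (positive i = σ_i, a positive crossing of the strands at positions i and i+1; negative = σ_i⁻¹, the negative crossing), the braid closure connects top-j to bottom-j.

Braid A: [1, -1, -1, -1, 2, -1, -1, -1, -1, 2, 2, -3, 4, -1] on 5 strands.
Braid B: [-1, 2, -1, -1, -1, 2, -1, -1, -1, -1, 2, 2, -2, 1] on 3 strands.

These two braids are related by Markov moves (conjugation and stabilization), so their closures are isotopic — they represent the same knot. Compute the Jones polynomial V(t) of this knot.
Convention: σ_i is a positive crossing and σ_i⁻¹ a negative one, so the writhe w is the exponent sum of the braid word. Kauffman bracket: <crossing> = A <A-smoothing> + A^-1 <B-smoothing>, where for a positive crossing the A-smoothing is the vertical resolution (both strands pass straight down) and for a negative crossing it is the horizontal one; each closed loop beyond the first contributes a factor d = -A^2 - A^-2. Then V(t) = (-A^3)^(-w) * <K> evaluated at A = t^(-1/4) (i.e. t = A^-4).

-t + 2 - 3*t^-1 + 6*t^-2 - 6*t^-3 + 7*t^-4 - 7*t^-5 + 6*t^-6 - 4*t^-7 + 2*t^-8 - t^-9

Derivation:
Markov-equivalent braids have isotopic closures, hence identical knot invariants. Strip the Markov moves from each word to reach a common short braid β, then compute V(t) once on β.
Braid A: s1 s1^-1 s1^-1 s1^-1 s2 s1^-1 s1^-1 s1^-1 s1^-1 s2 s2 s3^-1 s4 s1^-1 on 5 strands reduces by inverse Markov moves (closure unchanged at each step):
  Deconjugate: the word is γ·β·γ⁻¹ with γ = s1 (prefix) and γ⁻¹ = s1^-1 (suffix); strip both.
  Destabilize: the word has the form β·s4 where s4 occurs only as the final letter (β ∈ B_4); drop it and the last strand → 4 strands.
  Destabilize: the word has the form β·s3^-1 where s3^-1 occurs only as the final letter (β ∈ B_3); drop it and the last strand → 3 strands.
Reduced to β = s1^-1 s1^-1 s1^-1 s2 s1^-1 s1^-1 s1^-1 s1^-1 s2 s2 on 3 strands, 10 crossings.
Braid B: s1^-1 s2 s1^-1 s1^-1 s1^-1 s2 s1^-1 s1^-1 s1^-1 s1^-1 s2 s2 s2^-1 s1 on 3 strands reduces by inverse Markov moves (closure unchanged at each step):
  Deconjugate: the word is γ·β·γ⁻¹ with γ = s1^-1 s2 (prefix) and γ⁻¹ = s2^-1 s1 (suffix); strip both.
Reduced to β = s1^-1 s1^-1 s1^-1 s2 s1^-1 s1^-1 s1^-1 s1^-1 s2 s2 on 3 strands, 10 crossings.
Both give the same β = s1^-1 s1^-1 s1^-1 s2 s1^-1 s1^-1 s1^-1 s1^-1 s2 s2 on 3 strands, so one state sum suffices:
Braid: s1^-1 s1^-1 s1^-1 s2 s1^-1 s1^-1 s1^-1 s1^-1 s2 s2 on 3 strands, 10 crossings.
Writhe w = (#positive) - (#negative) = 3 - 7 = -4.
Computing the Kauffman bracket via state sum. There are 2^10 = 1024 states.
Smooth each crossing (0=||, 1=⌣⌢); contribution A^(Σ sign_k(1-2s_k)) * d^(L-1).
Tabulate the states by total A-exponent and number of loops L (A-exp: L × count):
  A^10: L=8 ×1
  A^8: L=7 ×10
  A^6: L=6 ×44, L=8 ×1
  A^4: L=5 ×112, L=7 ×8
  A^2: L=4 ×182, L=6 ×28
  A^0: L=3 ×194, L=5 ×58
  A^-2: L=2 ×130, L=4 ×79, L=6 ×1
  A^-4: L=1 ×45, L=3 ×70, L=5 ×5
  A^-6: L=2 ×36, L=4 ×9
  A^-8: L=3 ×10
  A^-10: L=4 ×1
Each group contributes A^e * Σ count * d^(L-1):
Powers of d = -A^2 - A^-2: d^2 = A^4 + 2 + A^-4; d^3 = -A^6 - 3*A^2 - 3*A^-2 - A^-6; d^4 = A^8 + 4*A^4 + 6 + 4*A^-4 + A^-8; d^5 = -A^10 - 5*A^6 - 10*A^2 - 10*A^-2 - 5*A^-6 - A^-10; d^6 = A^12 + 6*A^8 + 15*A^4 + 20 + 15*A^-4 + 6*A^-8 + A^-12; d^7 = -A^14 - 7*A^10 - 21*A^6 - 35*A^2 - 35*A^-2 - 21*A^-6 - 7*A^-10 - A^-14.
  A^10 * (d^7) = -A^24 - 7*A^20 - 21*A^16 - 35*A^12 - 35*A^8 - 21*A^4 - 7 - A^-4
  A^8 * (10*d^6) = 10*A^20 + 60*A^16 + 150*A^12 + 200*A^8 + 150*A^4 + 60 + 10*A^-4
  A^6 * (44*d^5 + d^7) = -A^20 - 51*A^16 - 241*A^12 - 475*A^8 - 475*A^4 - 241 - 51*A^-4 - A^-8
  A^4 * (112*d^4 + 8*d^6) = 8*A^16 + 160*A^12 + 568*A^8 + 832*A^4 + 568 + 160*A^-4 + 8*A^-8
  A^2 * (182*d^3 + 28*d^5) = -28*A^12 - 322*A^8 - 826*A^4 - 826 - 322*A^-4 - 28*A^-8
  A^0 * (194*d^2 + 58*d^4) = 58*A^8 + 426*A^4 + 736 + 426*A^-4 + 58*A^-8
  A^-2 * (130*d + 79*d^3 + d^5) = -A^8 - 84*A^4 - 377 - 377*A^-4 - 84*A^-8 - A^-12
  A^-4 * (45 + 70*d^2 + 5*d^4) = 5*A^4 + 90 + 215*A^-4 + 90*A^-8 + 5*A^-12
  A^-6 * (36*d + 9*d^3) = -9 - 63*A^-4 - 63*A^-8 - 9*A^-12
  A^-8 * (10*d^2) = 10*A^-4 + 20*A^-8 + 10*A^-12
  A^-10 * (d^3) = -A^-4 - 3*A^-8 - 3*A^-12 - A^-16
Summing the groups: <K> = -A^24 + 2*A^20 - 4*A^16 + 6*A^12 - 7*A^8 + 7*A^4 - 6 + 6*A^-4 - 3*A^-8 + 2*A^-12 - A^-16
Normalise by the writhe: (-A^3)^(-w) = (-A^3)^(4) = A^12, so f(A) = A^12 * <K> = -A^36 + 2*A^32 - 4*A^28 + 6*A^24 - 7*A^20 + 7*A^16 - 6*A^12 + 6*A^8 - 3*A^4 + 2 - A^-4.
Substitute A = t^(-1/4), i.e. A^e → t^(-e/4): V(t) = -t + 2 - 3*t^-1 + 6*t^-2 - 6*t^-3 + 7*t^-4 - 7*t^-5 + 6*t^-6 - 4*t^-7 + 2*t^-8 - t^-9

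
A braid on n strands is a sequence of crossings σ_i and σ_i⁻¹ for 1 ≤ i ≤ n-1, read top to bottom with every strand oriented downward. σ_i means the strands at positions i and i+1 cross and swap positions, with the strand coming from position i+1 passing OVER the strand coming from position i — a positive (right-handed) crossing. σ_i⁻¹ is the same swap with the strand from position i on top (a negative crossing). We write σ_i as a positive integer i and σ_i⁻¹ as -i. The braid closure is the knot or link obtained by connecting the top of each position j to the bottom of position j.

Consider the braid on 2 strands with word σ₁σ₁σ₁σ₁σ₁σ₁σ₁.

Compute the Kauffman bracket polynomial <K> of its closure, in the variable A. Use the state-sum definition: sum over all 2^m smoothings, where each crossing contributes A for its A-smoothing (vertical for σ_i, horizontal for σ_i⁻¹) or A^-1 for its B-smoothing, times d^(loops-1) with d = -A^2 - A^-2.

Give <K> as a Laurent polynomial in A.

Braid: s1 s1 s1 s1 s1 s1 s1 on 2 strands, 7 crossings.
Writhe w = (#positive) - (#negative) = 7 - 0 = 7.
Computing the Kauffman bracket via state sum. There are 2^7 = 128 states.
For each crossing: s=0 is the vertical smoothing, s=1 horizontal. Crossing k contributes A^(sign_k * (1 - 2*s_k)); loop factor d = -A^2 - A^-2.
Tabulate the states by total A-exponent and number of loops L (A-exp: L × count):
  A^7: L=2 ×1
  A^5: L=1 ×7
  A^3: L=2 ×21
  A^1: L=3 ×35
  A^-1: L=4 ×35
  A^-3: L=5 ×21
  A^-5: L=6 ×7
  A^-7: L=7 ×1
Each group contributes A^e * Σ count * d^(L-1):
Powers of d = -A^2 - A^-2: d^2 = A^4 + 2 + A^-4; d^3 = -A^6 - 3*A^2 - 3*A^-2 - A^-6; d^4 = A^8 + 4*A^4 + 6 + 4*A^-4 + A^-8; d^5 = -A^10 - 5*A^6 - 10*A^2 - 10*A^-2 - 5*A^-6 - A^-10; d^6 = A^12 + 6*A^8 + 15*A^4 + 20 + 15*A^-4 + 6*A^-8 + A^-12.
  A^7 * (d) = -A^9 - A^5
  A^5 * (7) = 7*A^5
  A^3 * (21*d) = -21*A^5 - 21*A
  A^1 * (35*d^2) = 35*A^5 + 70*A + 35*A^-3
  A^-1 * (35*d^3) = -35*A^5 - 105*A - 105*A^-3 - 35*A^-7
  A^-3 * (21*d^4) = 21*A^5 + 84*A + 126*A^-3 + 84*A^-7 + 21*A^-11
  A^-5 * (7*d^5) = -7*A^5 - 35*A - 70*A^-3 - 70*A^-7 - 35*A^-11 - 7*A^-15
  A^-7 * (d^6) = A^5 + 6*A + 15*A^-3 + 20*A^-7 + 15*A^-11 + 6*A^-15 + A^-19
Summing the groups: <K> = -A^9 - A + A^-3 - A^-7 + A^-11 - A^-15 + A^-19

Answer: -A^9 - A + A^-3 - A^-7 + A^-11 - A^-15 + A^-19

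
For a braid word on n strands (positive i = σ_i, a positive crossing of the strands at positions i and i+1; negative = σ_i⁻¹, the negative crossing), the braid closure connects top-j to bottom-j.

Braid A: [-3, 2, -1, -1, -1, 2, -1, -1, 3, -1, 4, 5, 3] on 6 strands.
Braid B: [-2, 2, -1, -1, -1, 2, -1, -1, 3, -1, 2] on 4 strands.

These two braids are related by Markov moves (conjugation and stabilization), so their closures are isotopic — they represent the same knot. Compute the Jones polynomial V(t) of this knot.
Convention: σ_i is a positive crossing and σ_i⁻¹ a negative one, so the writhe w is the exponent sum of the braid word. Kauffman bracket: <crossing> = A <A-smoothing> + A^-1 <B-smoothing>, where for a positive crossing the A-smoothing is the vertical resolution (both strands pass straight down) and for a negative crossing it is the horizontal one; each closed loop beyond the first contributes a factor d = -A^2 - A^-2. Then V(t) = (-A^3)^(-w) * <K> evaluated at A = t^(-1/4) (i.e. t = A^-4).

Markov-equivalent braids have isotopic closures, hence identical knot invariants. Strip the Markov moves from each word to reach a common short braid β, then compute V(t) once on β.
Braid A: s3^-1 s2 s1^-1 s1^-1 s1^-1 s2 s1^-1 s1^-1 s3 s1^-1 s4 s5 s3 on 6 strands reduces by inverse Markov moves (closure unchanged at each step):
  Deconjugate: the word is γ·β·γ⁻¹ with γ = s3^-1 (prefix) and γ⁻¹ = s3 (suffix); strip both.
  Destabilize: the word has the form β·s5 where s5 occurs only as the final letter (β ∈ B_5); drop it and the last strand → 5 strands.
  Destabilize: the word has the form β·s4 where s4 occurs only as the final letter (β ∈ B_4); drop it and the last strand → 4 strands.
Reduced to β = s2 s1^-1 s1^-1 s1^-1 s2 s1^-1 s1^-1 s3 s1^-1 on 4 strands, 9 crossings.
Braid B: s2^-1 s2 s1^-1 s1^-1 s1^-1 s2 s1^-1 s1^-1 s3 s1^-1 s2 on 4 strands reduces by inverse Markov moves (closure unchanged at each step):
  Deconjugate: the word is γ·β·γ⁻¹ with γ = s2^-1 (prefix) and γ⁻¹ = s2 (suffix); strip both.
Reduced to β = s2 s1^-1 s1^-1 s1^-1 s2 s1^-1 s1^-1 s3 s1^-1 on 4 strands, 9 crossings.
Both give the same β = s2 s1^-1 s1^-1 s1^-1 s2 s1^-1 s1^-1 s3 s1^-1 on 4 strands, so one state sum suffices:
Braid: s2 s1^-1 s1^-1 s1^-1 s2 s1^-1 s1^-1 s3 s1^-1 on 4 strands, 9 crossings.
Writhe w = (#positive) - (#negative) = 3 - 6 = -3.
State-sum expansion of <K>. There are 2^9 = 512 states.
Smooth each crossing (0=||, 1=⌣⌢); contribution A^(Σ sign_k(1-2s_k)) * d^(L-1).
Tabulate the states by total A-exponent and number of loops L (A-exp: L × count):
  A^9: L=8 ×1
  A^7: L=7 ×9
  A^5: L=6 ×36
  A^3: L=5 ×84
  A^1: L=4 ×126
  A^-1: L=3 ×124, L=5 ×2
  A^-3: L=2 ×75, L=4 ×9
  A^-5: L=1 ×21, L=3 ×15
  A^-7: L=2 ×8, L=4 ×1
  A^-9: L=3 ×1
Each group contributes A^e * Σ count * d^(L-1):
Powers of d = -A^2 - A^-2: d^2 = A^4 + 2 + A^-4; d^3 = -A^6 - 3*A^2 - 3*A^-2 - A^-6; d^4 = A^8 + 4*A^4 + 6 + 4*A^-4 + A^-8; d^5 = -A^10 - 5*A^6 - 10*A^2 - 10*A^-2 - 5*A^-6 - A^-10; d^6 = A^12 + 6*A^8 + 15*A^4 + 20 + 15*A^-4 + 6*A^-8 + A^-12; d^7 = -A^14 - 7*A^10 - 21*A^6 - 35*A^2 - 35*A^-2 - 21*A^-6 - 7*A^-10 - A^-14.
  A^9 * (d^7) = -A^23 - 7*A^19 - 21*A^15 - 35*A^11 - 35*A^7 - 21*A^3 - 7*A^-1 - A^-5
  A^7 * (9*d^6) = 9*A^19 + 54*A^15 + 135*A^11 + 180*A^7 + 135*A^3 + 54*A^-1 + 9*A^-5
  A^5 * (36*d^5) = -36*A^15 - 180*A^11 - 360*A^7 - 360*A^3 - 180*A^-1 - 36*A^-5
  A^3 * (84*d^4) = 84*A^11 + 336*A^7 + 504*A^3 + 336*A^-1 + 84*A^-5
  A^1 * (126*d^3) = -126*A^7 - 378*A^3 - 378*A^-1 - 126*A^-5
  A^-1 * (124*d^2 + 2*d^4) = 2*A^7 + 132*A^3 + 260*A^-1 + 132*A^-5 + 2*A^-9
  A^-3 * (75*d + 9*d^3) = -9*A^3 - 102*A^-1 - 102*A^-5 - 9*A^-9
  A^-5 * (21 + 15*d^2) = 15*A^-1 + 51*A^-5 + 15*A^-9
  A^-7 * (8*d + d^3) = -A^-1 - 11*A^-5 - 11*A^-9 - A^-13
  A^-9 * (d^2) = A^-5 + 2*A^-9 + A^-13
Summing the groups: <K> = -A^23 + 2*A^19 - 3*A^15 + 4*A^11 - 3*A^7 + 3*A^3 - 3*A^-1 + A^-5 - A^-9
Normalise by the writhe: (-A^3)^(-w) = (-A^3)^(3) = -A^9, so f(A) = -A^9 * <K> = A^32 - 2*A^28 + 3*A^24 - 4*A^20 + 3*A^16 - 3*A^12 + 3*A^8 - A^4 + 1.
Substitute A = t^(-1/4), i.e. A^e → t^(-e/4): V(t) = 1 - t^-1 + 3*t^-2 - 3*t^-3 + 3*t^-4 - 4*t^-5 + 3*t^-6 - 2*t^-7 + t^-8

Answer: 1 - t^-1 + 3*t^-2 - 3*t^-3 + 3*t^-4 - 4*t^-5 + 3*t^-6 - 2*t^-7 + t^-8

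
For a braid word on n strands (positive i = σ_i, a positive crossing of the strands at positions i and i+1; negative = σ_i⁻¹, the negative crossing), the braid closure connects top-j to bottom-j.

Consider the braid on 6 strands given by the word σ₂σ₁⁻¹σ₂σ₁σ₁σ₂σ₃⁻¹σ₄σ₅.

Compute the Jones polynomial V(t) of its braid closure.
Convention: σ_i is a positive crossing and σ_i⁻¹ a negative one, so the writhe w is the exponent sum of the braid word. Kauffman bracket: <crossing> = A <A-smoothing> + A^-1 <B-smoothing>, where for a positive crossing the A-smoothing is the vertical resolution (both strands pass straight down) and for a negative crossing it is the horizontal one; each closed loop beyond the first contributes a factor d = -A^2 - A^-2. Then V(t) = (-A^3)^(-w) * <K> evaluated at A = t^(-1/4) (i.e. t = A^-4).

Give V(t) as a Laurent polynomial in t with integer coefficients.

-t^6 + t^5 - t^4 + 2*t^3 - t^2 + t

Derivation:
The presented braid s2 s1^-1 s2 s1 s1 s2 s3^-1 s4 s5 on 6 strands reduces by inverse Markov moves (closure unchanged at each step):
  Destabilize: the word has the form β·s5 where s5 occurs only as the final letter (β ∈ B_5); drop it and the last strand → 5 strands.
  Destabilize: the word has the form β·s4 where s4 occurs only as the final letter (β ∈ B_4); drop it and the last strand → 4 strands.
  Destabilize: the word has the form β·s3^-1 where s3^-1 occurs only as the final letter (β ∈ B_3); drop it and the last strand → 3 strands.
Reduced to β = s2 s1^-1 s2 s1 s1 s2 on 3 strands, 6 crossings.
Compute on β:
Braid: s2 s1^-1 s2 s1 s1 s2 on 3 strands, 6 crossings.
Writhe w = (#positive) - (#negative) = 5 - 1 = 4.
State-sum expansion of <K>. There are 2^6 = 64 states.
Smooth each crossing (0=||, 1=⌣⌢); contribution A^(Σ sign_k(1-2s_k)) * d^(L-1).
Tabulate the states by total A-exponent and number of loops L (A-exp: L × count):
  A^6: L=2 ×1
  A^4: L=1 ×3, L=3 ×3
  A^2: L=2 ×14, L=4 ×1
  A^0: L=1 ×10, L=3 ×10
  A^-2: L=2 ×13, L=4 ×2
  A^-4: L=3 ×6
  A^-6: L=4 ×1
Each group contributes A^e * Σ count * d^(L-1):
Powers of d = -A^2 - A^-2: d^2 = A^4 + 2 + A^-4; d^3 = -A^6 - 3*A^2 - 3*A^-2 - A^-6.
  A^6 * (d) = -A^8 - A^4
  A^4 * (3 + 3*d^2) = 3*A^8 + 9*A^4 + 3
  A^2 * (14*d + d^3) = -A^8 - 17*A^4 - 17 - A^-4
  A^0 * (10 + 10*d^2) = 10*A^4 + 30 + 10*A^-4
  A^-2 * (13*d + 2*d^3) = -2*A^4 - 19 - 19*A^-4 - 2*A^-8
  A^-4 * (6*d^2) = 6 + 12*A^-4 + 6*A^-8
  A^-6 * (d^3) = -1 - 3*A^-4 - 3*A^-8 - A^-12
Summing the groups: <K> = A^8 - A^4 + 2 - A^-4 + A^-8 - A^-12
Normalise by the writhe: (-A^3)^(-w) = (-A^3)^(-4) = A^-12, so f(A) = A^-12 * <K> = A^-4 - A^-8 + 2*A^-12 - A^-16 + A^-20 - A^-24.
Substitute A = t^(-1/4), i.e. A^e → t^(-e/4): V(t) = -t^6 + t^5 - t^4 + 2*t^3 - t^2 + t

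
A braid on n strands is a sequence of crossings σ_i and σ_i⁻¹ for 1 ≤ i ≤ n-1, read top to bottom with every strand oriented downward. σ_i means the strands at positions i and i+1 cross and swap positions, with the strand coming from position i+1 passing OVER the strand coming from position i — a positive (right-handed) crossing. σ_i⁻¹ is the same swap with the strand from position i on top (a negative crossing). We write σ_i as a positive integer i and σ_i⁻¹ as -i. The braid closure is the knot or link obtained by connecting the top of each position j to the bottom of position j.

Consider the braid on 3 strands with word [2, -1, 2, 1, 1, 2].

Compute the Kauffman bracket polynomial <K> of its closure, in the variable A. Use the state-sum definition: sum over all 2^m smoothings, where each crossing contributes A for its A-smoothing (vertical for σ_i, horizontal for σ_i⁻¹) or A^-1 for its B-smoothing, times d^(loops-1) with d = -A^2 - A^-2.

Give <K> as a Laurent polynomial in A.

Braid: s2 s1^-1 s2 s1 s1 s2 on 3 strands, 6 crossings.
Writhe w = (#positive) - (#negative) = 5 - 1 = 4.
Enumerate smoothing states for the bracket polynomial. There are 2^6 = 64 states.
For each crossing: s=0 is the vertical smoothing, s=1 horizontal. Crossing k contributes A^(sign_k * (1 - 2*s_k)); loop factor d = -A^2 - A^-2.
Tabulate the states by total A-exponent and number of loops L (A-exp: L × count):
  A^6: L=2 ×1
  A^4: L=1 ×3, L=3 ×3
  A^2: L=2 ×14, L=4 ×1
  A^0: L=1 ×10, L=3 ×10
  A^-2: L=2 ×13, L=4 ×2
  A^-4: L=3 ×6
  A^-6: L=4 ×1
Each group contributes A^e * Σ count * d^(L-1):
Powers of d = -A^2 - A^-2: d^2 = A^4 + 2 + A^-4; d^3 = -A^6 - 3*A^2 - 3*A^-2 - A^-6.
  A^6 * (d) = -A^8 - A^4
  A^4 * (3 + 3*d^2) = 3*A^8 + 9*A^4 + 3
  A^2 * (14*d + d^3) = -A^8 - 17*A^4 - 17 - A^-4
  A^0 * (10 + 10*d^2) = 10*A^4 + 30 + 10*A^-4
  A^-2 * (13*d + 2*d^3) = -2*A^4 - 19 - 19*A^-4 - 2*A^-8
  A^-4 * (6*d^2) = 6 + 12*A^-4 + 6*A^-8
  A^-6 * (d^3) = -1 - 3*A^-4 - 3*A^-8 - A^-12
Summing the groups: <K> = A^8 - A^4 + 2 - A^-4 + A^-8 - A^-12

Answer: A^8 - A^4 + 2 - A^-4 + A^-8 - A^-12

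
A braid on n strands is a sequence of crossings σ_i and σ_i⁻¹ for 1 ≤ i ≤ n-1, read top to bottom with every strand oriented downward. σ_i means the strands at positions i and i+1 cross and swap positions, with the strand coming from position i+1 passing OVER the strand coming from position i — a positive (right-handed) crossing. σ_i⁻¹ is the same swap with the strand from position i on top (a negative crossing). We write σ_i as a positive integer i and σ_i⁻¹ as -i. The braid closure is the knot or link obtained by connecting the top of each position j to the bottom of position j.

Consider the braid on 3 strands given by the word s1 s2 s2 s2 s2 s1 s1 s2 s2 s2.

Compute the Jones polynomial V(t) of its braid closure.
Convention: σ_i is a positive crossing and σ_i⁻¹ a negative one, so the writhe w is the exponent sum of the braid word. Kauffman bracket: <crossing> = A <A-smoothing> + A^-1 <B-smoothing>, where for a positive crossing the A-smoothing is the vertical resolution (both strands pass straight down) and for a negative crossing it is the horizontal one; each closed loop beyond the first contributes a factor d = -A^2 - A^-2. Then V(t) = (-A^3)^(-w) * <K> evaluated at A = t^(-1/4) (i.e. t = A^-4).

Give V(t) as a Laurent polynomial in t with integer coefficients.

Braid: s1 s2 s2 s2 s2 s1 s1 s2 s2 s2 on 3 strands, 10 crossings.
Writhe w = (#positive) - (#negative) = 10 - 0 = 10.
State-sum expansion of <K>. There are 2^10 = 1024 states.
Smooth each crossing (0=||, 1=⌣⌢); contribution A^(Σ sign_k(1-2s_k)) * d^(L-1).
Tabulate the states by total A-exponent and number of loops L (A-exp: L × count):
  A^10: L=3 ×1
  A^8: L=2 ×10
  A^6: L=1 ×21, L=3 ×24
  A^4: L=2 ×84, L=4 ×36
  A^2: L=1 ×24, L=3 ×151, L=5 ×35
  A^0: L=2 ×72, L=4 ×159, L=6 ×21
  A^-2: L=3 ×98, L=5 ×105, L=7 ×7
  A^-4: L=4 ×76, L=6 ×43, L=8 ×1
  A^-6: L=5 ×35, L=7 ×10
  A^-8: L=6 ×9, L=8 ×1
  A^-10: L=7 ×1
Each group contributes A^e * Σ count * d^(L-1):
Powers of d = -A^2 - A^-2: d^2 = A^4 + 2 + A^-4; d^3 = -A^6 - 3*A^2 - 3*A^-2 - A^-6; d^4 = A^8 + 4*A^4 + 6 + 4*A^-4 + A^-8; d^5 = -A^10 - 5*A^6 - 10*A^2 - 10*A^-2 - 5*A^-6 - A^-10; d^6 = A^12 + 6*A^8 + 15*A^4 + 20 + 15*A^-4 + 6*A^-8 + A^-12; d^7 = -A^14 - 7*A^10 - 21*A^6 - 35*A^2 - 35*A^-2 - 21*A^-6 - 7*A^-10 - A^-14.
  A^10 * (d^2) = A^14 + 2*A^10 + A^6
  A^8 * (10*d) = -10*A^10 - 10*A^6
  A^6 * (21 + 24*d^2) = 24*A^10 + 69*A^6 + 24*A^2
  A^4 * (84*d + 36*d^3) = -36*A^10 - 192*A^6 - 192*A^2 - 36*A^-2
  A^2 * (24 + 151*d^2 + 35*d^4) = 35*A^10 + 291*A^6 + 536*A^2 + 291*A^-2 + 35*A^-6
  A^0 * (72*d + 159*d^3 + 21*d^5) = -21*A^10 - 264*A^6 - 759*A^2 - 759*A^-2 - 264*A^-6 - 21*A^-10
  A^-2 * (98*d^2 + 105*d^4 + 7*d^6) = 7*A^10 + 147*A^6 + 623*A^2 + 966*A^-2 + 623*A^-6 + 147*A^-10 + 7*A^-14
  A^-4 * (76*d^3 + 43*d^5 + d^7) = -A^10 - 50*A^6 - 312*A^2 - 693*A^-2 - 693*A^-6 - 312*A^-10 - 50*A^-14 - A^-18
  A^-6 * (35*d^4 + 10*d^6) = 10*A^6 + 95*A^2 + 290*A^-2 + 410*A^-6 + 290*A^-10 + 95*A^-14 + 10*A^-18
  A^-8 * (9*d^5 + d^7) = -A^6 - 16*A^2 - 66*A^-2 - 125*A^-6 - 125*A^-10 - 66*A^-14 - 16*A^-18 - A^-22
  A^-10 * (d^6) = A^2 + 6*A^-2 + 15*A^-6 + 20*A^-10 + 15*A^-14 + 6*A^-18 + A^-22
Summing the groups: <K> = A^14 + A^6 - A^-2 + A^-6 - A^-10 + A^-14 - A^-18
Normalise by the writhe: (-A^3)^(-w) = (-A^3)^(-10) = A^-30, so f(A) = A^-30 * <K> = A^-16 + A^-24 - A^-32 + A^-36 - A^-40 + A^-44 - A^-48.
Substitute A = t^(-1/4), i.e. A^e → t^(-e/4): V(t) = -t^12 + t^11 - t^10 + t^9 - t^8 + t^6 + t^4

Answer: -t^12 + t^11 - t^10 + t^9 - t^8 + t^6 + t^4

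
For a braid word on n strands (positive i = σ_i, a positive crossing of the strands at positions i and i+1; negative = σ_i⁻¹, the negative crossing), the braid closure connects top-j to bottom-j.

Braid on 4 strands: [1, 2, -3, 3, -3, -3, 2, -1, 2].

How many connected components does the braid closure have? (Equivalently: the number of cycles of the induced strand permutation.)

3

Derivation:
Track the strand permutation on 4 strands, starting from identity.
  step 1: s1 swaps positions 1,2 -> [2 1 3 4]
  step 2: s2 swaps positions 2,3 -> [2 3 1 4]
  step 3: s3^-1 swaps positions 3,4 -> [2 3 4 1]
  step 4: s3 swaps positions 3,4 -> [2 3 1 4]
  step 5: s3^-1 swaps positions 3,4 -> [2 3 4 1]
  step 6: s3^-1 swaps positions 3,4 -> [2 3 1 4]
  step 7: s2 swaps positions 2,3 -> [2 1 3 4]
  step 8: s1^-1 swaps positions 1,2 -> [1 2 3 4]
  step 9: s2 swaps positions 2,3 -> [1 3 2 4]
Final permutation (position -> original strand): [1 3 2 4]
Closure components = cycle count of this permutation = 3.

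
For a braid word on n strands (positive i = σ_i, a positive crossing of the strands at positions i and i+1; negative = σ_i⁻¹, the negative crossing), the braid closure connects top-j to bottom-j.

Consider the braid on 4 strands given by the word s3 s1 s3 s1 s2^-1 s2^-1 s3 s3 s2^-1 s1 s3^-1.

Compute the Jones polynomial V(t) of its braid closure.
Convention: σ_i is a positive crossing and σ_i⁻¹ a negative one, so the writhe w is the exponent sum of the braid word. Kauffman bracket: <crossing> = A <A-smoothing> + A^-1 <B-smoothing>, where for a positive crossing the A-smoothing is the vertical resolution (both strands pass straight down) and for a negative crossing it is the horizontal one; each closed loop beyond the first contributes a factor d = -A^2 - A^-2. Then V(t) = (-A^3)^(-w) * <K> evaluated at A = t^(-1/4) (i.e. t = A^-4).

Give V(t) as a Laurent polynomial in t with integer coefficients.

t^7 - 3*t^6 + 4*t^5 - 6*t^4 + 7*t^3 - 6*t^2 + 6*t - 3 + 2*t^-1 - t^-2

Derivation:
The presented braid s3 s1 s3 s1 s2^-1 s2^-1 s3 s3 s2^-1 s1 s3^-1 on 4 strands reduces by inverse Markov moves (closure unchanged at each step):
  Deconjugate: the word is γ·β·γ⁻¹ with γ = s3 (prefix) and γ⁻¹ = s3^-1 (suffix); strip both.
Reduced to β = s1 s3 s1 s2^-1 s2^-1 s3 s3 s2^-1 s1 on 4 strands, 9 crossings.
Compute on β:
Braid: s1 s3 s1 s2^-1 s2^-1 s3 s3 s2^-1 s1 on 4 strands, 9 crossings.
Writhe w = (#positive) - (#negative) = 6 - 3 = 3.
Enumerate smoothing states for the bracket polynomial. There are 2^9 = 512 states.
Smooth each crossing (0=||, 1=⌣⌢); contribution A^(Σ sign_k(1-2s_k)) * d^(L-1).
Tabulate the states by total A-exponent and number of loops L (A-exp: L × count):
  A^9: L=5 ×1
  A^7: L=4 ×9
  A^5: L=3 ×32, L=5 ×4
  A^3: L=2 ×55, L=4 ×28, L=6 ×1
  A^1: L=1 ×39, L=3 ×77, L=5 ×10
  A^-1: L=2 ×81, L=4 ×44, L=6 ×1
  A^-3: L=3 ×73, L=5 ×11
  A^-5: L=4 ×35, L=6 ×1
  A^-7: L=5 ×9
  A^-9: L=6 ×1
Each group contributes A^e * Σ count * d^(L-1):
Powers of d = -A^2 - A^-2: d^2 = A^4 + 2 + A^-4; d^3 = -A^6 - 3*A^2 - 3*A^-2 - A^-6; d^4 = A^8 + 4*A^4 + 6 + 4*A^-4 + A^-8; d^5 = -A^10 - 5*A^6 - 10*A^2 - 10*A^-2 - 5*A^-6 - A^-10.
  A^9 * (d^4) = A^17 + 4*A^13 + 6*A^9 + 4*A^5 + A
  A^7 * (9*d^3) = -9*A^13 - 27*A^9 - 27*A^5 - 9*A
  A^5 * (32*d^2 + 4*d^4) = 4*A^13 + 48*A^9 + 88*A^5 + 48*A + 4*A^-3
  A^3 * (55*d + 28*d^3 + d^5) = -A^13 - 33*A^9 - 149*A^5 - 149*A - 33*A^-3 - A^-7
  A^1 * (39 + 77*d^2 + 10*d^4) = 10*A^9 + 117*A^5 + 253*A + 117*A^-3 + 10*A^-7
  A^-1 * (81*d + 44*d^3 + d^5) = -A^9 - 49*A^5 - 223*A - 223*A^-3 - 49*A^-7 - A^-11
  A^-3 * (73*d^2 + 11*d^4) = 11*A^5 + 117*A + 212*A^-3 + 117*A^-7 + 11*A^-11
  A^-5 * (35*d^3 + d^5) = -A^5 - 40*A - 115*A^-3 - 115*A^-7 - 40*A^-11 - A^-15
  A^-7 * (9*d^4) = 9*A + 36*A^-3 + 54*A^-7 + 36*A^-11 + 9*A^-15
  A^-9 * (d^5) = -A - 5*A^-3 - 10*A^-7 - 10*A^-11 - 5*A^-15 - A^-19
Summing the groups: <K> = A^17 - 2*A^13 + 3*A^9 - 6*A^5 + 6*A - 7*A^-3 + 6*A^-7 - 4*A^-11 + 3*A^-15 - A^-19
Normalise by the writhe: (-A^3)^(-w) = (-A^3)^(-3) = -A^-9, so f(A) = -A^-9 * <K> = -A^8 + 2*A^4 - 3 + 6*A^-4 - 6*A^-8 + 7*A^-12 - 6*A^-16 + 4*A^-20 - 3*A^-24 + A^-28.
Substitute A = t^(-1/4), i.e. A^e → t^(-e/4): V(t) = t^7 - 3*t^6 + 4*t^5 - 6*t^4 + 7*t^3 - 6*t^2 + 6*t - 3 + 2*t^-1 - t^-2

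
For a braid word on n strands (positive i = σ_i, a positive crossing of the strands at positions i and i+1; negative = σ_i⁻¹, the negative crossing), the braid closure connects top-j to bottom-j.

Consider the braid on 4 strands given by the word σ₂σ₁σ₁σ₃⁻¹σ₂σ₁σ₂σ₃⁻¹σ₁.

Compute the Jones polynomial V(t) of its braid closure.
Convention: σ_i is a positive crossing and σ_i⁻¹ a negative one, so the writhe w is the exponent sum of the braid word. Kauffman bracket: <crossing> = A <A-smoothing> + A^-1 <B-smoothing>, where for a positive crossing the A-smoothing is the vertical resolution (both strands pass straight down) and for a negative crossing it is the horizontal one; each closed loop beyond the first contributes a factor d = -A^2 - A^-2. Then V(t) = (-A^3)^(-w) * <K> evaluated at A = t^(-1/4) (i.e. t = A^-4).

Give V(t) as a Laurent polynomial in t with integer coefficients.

Braid: s2 s1 s1 s3^-1 s2 s1 s2 s3^-1 s1 on 4 strands, 9 crossings.
Writhe w = (#positive) - (#negative) = 7 - 2 = 5.
State-sum expansion of <K>. There are 2^9 = 512 states.
For each crossing: s=0 is the vertical smoothing, s=1 horizontal. Crossing k contributes A^(sign_k * (1 - 2*s_k)); loop factor d = -A^2 - A^-2.
Tabulate the states by total A-exponent and number of loops L (A-exp: L × count):
  A^9: L=4 ×1
  A^7: L=3 ×9
  A^5: L=2 ×28, L=4 ×8
  A^3: L=1 ×32, L=3 ×48, L=5 ×4
  A^1: L=2 ×91, L=4 ×34, L=6 ×1
  A^-1: L=1 ×23, L=3 ×92, L=5 ×11
  A^-3: L=2 ×43, L=4 ×40, L=6 ×1
  A^-5: L=1 ×4, L=3 ×26, L=5 ×6
  A^-7: L=2 ×4, L=4 ×5
  A^-9: L=3 ×1
Each group contributes A^e * Σ count * d^(L-1):
Powers of d = -A^2 - A^-2: d^2 = A^4 + 2 + A^-4; d^3 = -A^6 - 3*A^2 - 3*A^-2 - A^-6; d^4 = A^8 + 4*A^4 + 6 + 4*A^-4 + A^-8; d^5 = -A^10 - 5*A^6 - 10*A^2 - 10*A^-2 - 5*A^-6 - A^-10.
  A^9 * (d^3) = -A^15 - 3*A^11 - 3*A^7 - A^3
  A^7 * (9*d^2) = 9*A^11 + 18*A^7 + 9*A^3
  A^5 * (28*d + 8*d^3) = -8*A^11 - 52*A^7 - 52*A^3 - 8*A^-1
  A^3 * (32 + 48*d^2 + 4*d^4) = 4*A^11 + 64*A^7 + 152*A^3 + 64*A^-1 + 4*A^-5
  A^1 * (91*d + 34*d^3 + d^5) = -A^11 - 39*A^7 - 203*A^3 - 203*A^-1 - 39*A^-5 - A^-9
  A^-1 * (23 + 92*d^2 + 11*d^4) = 11*A^7 + 136*A^3 + 273*A^-1 + 136*A^-5 + 11*A^-9
  A^-3 * (43*d + 40*d^3 + d^5) = -A^7 - 45*A^3 - 173*A^-1 - 173*A^-5 - 45*A^-9 - A^-13
  A^-5 * (4 + 26*d^2 + 6*d^4) = 6*A^3 + 50*A^-1 + 92*A^-5 + 50*A^-9 + 6*A^-13
  A^-7 * (4*d + 5*d^3) = -5*A^-1 - 19*A^-5 - 19*A^-9 - 5*A^-13
  A^-9 * (d^2) = A^-5 + 2*A^-9 + A^-13
Summing the groups: <K> = -A^15 + A^11 - 2*A^7 + 2*A^3 - 2*A^-1 + 2*A^-5 - 2*A^-9 + A^-13
Normalise by the writhe: (-A^3)^(-w) = (-A^3)^(-5) = -A^-15, so f(A) = -A^-15 * <K> = 1 - A^-4 + 2*A^-8 - 2*A^-12 + 2*A^-16 - 2*A^-20 + 2*A^-24 - A^-28.
Substitute A = t^(-1/4), i.e. A^e → t^(-e/4): V(t) = -t^7 + 2*t^6 - 2*t^5 + 2*t^4 - 2*t^3 + 2*t^2 - t + 1

Answer: -t^7 + 2*t^6 - 2*t^5 + 2*t^4 - 2*t^3 + 2*t^2 - t + 1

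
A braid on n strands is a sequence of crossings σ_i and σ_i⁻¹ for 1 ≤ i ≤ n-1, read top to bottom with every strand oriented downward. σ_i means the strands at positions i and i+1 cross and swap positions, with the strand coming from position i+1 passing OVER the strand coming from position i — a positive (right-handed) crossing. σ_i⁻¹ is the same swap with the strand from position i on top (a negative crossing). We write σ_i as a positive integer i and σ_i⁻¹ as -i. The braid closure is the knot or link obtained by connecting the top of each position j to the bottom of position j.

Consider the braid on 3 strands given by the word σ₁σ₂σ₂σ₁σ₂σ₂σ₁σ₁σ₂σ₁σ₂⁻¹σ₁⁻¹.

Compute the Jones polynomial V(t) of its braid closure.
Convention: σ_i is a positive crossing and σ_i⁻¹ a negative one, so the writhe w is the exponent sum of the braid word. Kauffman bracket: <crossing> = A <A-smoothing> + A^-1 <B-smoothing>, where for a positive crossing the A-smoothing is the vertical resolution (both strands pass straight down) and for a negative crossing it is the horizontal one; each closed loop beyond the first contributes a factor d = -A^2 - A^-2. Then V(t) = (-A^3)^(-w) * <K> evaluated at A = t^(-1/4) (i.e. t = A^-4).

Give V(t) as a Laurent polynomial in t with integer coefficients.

The presented braid s1 s2 s2 s1 s2 s2 s1 s1 s2 s1 s2^-1 s1^-1 on 3 strands reduces by inverse Markov moves (closure unchanged at each step):
  Deconjugate: the word is γ·β·γ⁻¹ with γ = s1 s2 (prefix) and γ⁻¹ = s2^-1 s1^-1 (suffix); strip both.
Reduced to β = s2 s1 s2 s2 s1 s1 s2 s1 on 3 strands, 8 crossings.
Compute on β:
Braid: s2 s1 s2 s2 s1 s1 s2 s1 on 3 strands, 8 crossings.
Writhe w = (#positive) - (#negative) = 8 - 0 = 8.
Enumerate smoothing states for the bracket polynomial. There are 2^8 = 256 states.
Smooth each crossing (0=||, 1=⌣⌢); contribution A^(Σ sign_k(1-2s_k)) * d^(L-1).
Tabulate the states by total A-exponent and number of loops L (A-exp: L × count):
  A^8: L=3 ×1
  A^6: L=2 ×8
  A^4: L=1 ×16, L=3 ×12
  A^2: L=2 ×48, L=4 ×8
  A^0: L=1 ×17, L=3 ×51, L=5 ×2
  A^-2: L=2 ×34, L=4 ×22
  A^-4: L=1 ×4, L=3 ×21, L=5 ×3
  A^-6: L=2 ×4, L=4 ×4
  A^-8: L=3 ×1
Each group contributes A^e * Σ count * d^(L-1):
Powers of d = -A^2 - A^-2: d^2 = A^4 + 2 + A^-4; d^3 = -A^6 - 3*A^2 - 3*A^-2 - A^-6; d^4 = A^8 + 4*A^4 + 6 + 4*A^-4 + A^-8.
  A^8 * (d^2) = A^12 + 2*A^8 + A^4
  A^6 * (8*d) = -8*A^8 - 8*A^4
  A^4 * (16 + 12*d^2) = 12*A^8 + 40*A^4 + 12
  A^2 * (48*d + 8*d^3) = -8*A^8 - 72*A^4 - 72 - 8*A^-4
  A^0 * (17 + 51*d^2 + 2*d^4) = 2*A^8 + 59*A^4 + 131 + 59*A^-4 + 2*A^-8
  A^-2 * (34*d + 22*d^3) = -22*A^4 - 100 - 100*A^-4 - 22*A^-8
  A^-4 * (4 + 21*d^2 + 3*d^4) = 3*A^4 + 33 + 64*A^-4 + 33*A^-8 + 3*A^-12
  A^-6 * (4*d + 4*d^3) = -4 - 16*A^-4 - 16*A^-8 - 4*A^-12
  A^-8 * (d^2) = A^-4 + 2*A^-8 + A^-12
Summing the groups: <K> = A^12 + A^4 - A^-8
Normalise by the writhe: (-A^3)^(-w) = (-A^3)^(-8) = A^-24, so f(A) = A^-24 * <K> = A^-12 + A^-20 - A^-32.
Substitute A = t^(-1/4), i.e. A^e → t^(-e/4): V(t) = -t^8 + t^5 + t^3

Answer: -t^8 + t^5 + t^3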